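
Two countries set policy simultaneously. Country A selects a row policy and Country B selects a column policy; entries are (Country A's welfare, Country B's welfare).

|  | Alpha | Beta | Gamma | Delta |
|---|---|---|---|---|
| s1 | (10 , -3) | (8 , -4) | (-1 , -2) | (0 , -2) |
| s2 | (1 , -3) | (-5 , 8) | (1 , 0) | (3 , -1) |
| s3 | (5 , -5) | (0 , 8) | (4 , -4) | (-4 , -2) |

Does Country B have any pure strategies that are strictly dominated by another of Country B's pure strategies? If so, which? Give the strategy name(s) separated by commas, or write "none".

Gamma strictly dominates Alpha — s1: -2>-3, s2: 0>-3, s3: -4>-5.
Nothing dominates Beta: Alpha at s2 (8>-3); Gamma at s2 (8>0); Delta at s2 (8>-1).
Gamma is not dominated — it holds its own against Alpha at s1 (-2>-3); Beta at s1 (-2>-4); Delta at s1 (-2=-2).
Delta: no other strategy beats it everywhere (Alpha at s1 (-2>-3); Beta at s1 (-2>-4); Gamma at s1 (-2=-2)).

Alpha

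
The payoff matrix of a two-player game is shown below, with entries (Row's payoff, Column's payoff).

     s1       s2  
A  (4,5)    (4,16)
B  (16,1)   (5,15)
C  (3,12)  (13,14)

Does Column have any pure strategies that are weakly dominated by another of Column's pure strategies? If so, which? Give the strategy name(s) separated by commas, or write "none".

s1

s2 weakly dominates s1 — A: 16>5, B: 15>1, C: 14>12.
Nothing dominates s2: s1 at A (16>5).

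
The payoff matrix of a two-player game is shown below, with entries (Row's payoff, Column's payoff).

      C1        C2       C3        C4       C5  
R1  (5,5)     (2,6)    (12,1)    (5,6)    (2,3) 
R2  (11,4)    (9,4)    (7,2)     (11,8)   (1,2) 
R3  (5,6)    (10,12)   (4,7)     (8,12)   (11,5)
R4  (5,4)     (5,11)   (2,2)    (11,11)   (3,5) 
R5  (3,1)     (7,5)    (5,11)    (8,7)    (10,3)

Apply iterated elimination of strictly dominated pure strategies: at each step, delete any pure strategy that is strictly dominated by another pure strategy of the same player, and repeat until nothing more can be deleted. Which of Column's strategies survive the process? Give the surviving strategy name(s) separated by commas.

C2, C4

Column C1 is eliminated: C4 beats it against every remaining row (R1: 6>5, R2: 8>4, R3: 12>6, R4: 11>4, R5: 7>1).
For Column, C2 strictly dominates C5 on the remaining rows (R1: 6>3, R2: 4>2, R3: 12>5, R4: 11>5, R5: 5>3); eliminate C5.
Row's strategy R5 is strictly dominated by R2 (C2: 9>7, C3: 7>5, C4: 11>8) and is removed.
For Column, C2 strictly dominates C3 on the remaining rows (R1: 6>1, R2: 4>2, R3: 12>7, R4: 11>2); eliminate C3.
For Row, R2 strictly dominates R1 on the remaining columns (C2: 9>2, C4: 11>5); eliminate R1.
Among the remaining strategies, none is strictly dominated by another pure strategy of the same player, so the elimination stops.
Surviving strategies — Row: {R2, R3, R4}; Column: {C2, C4}.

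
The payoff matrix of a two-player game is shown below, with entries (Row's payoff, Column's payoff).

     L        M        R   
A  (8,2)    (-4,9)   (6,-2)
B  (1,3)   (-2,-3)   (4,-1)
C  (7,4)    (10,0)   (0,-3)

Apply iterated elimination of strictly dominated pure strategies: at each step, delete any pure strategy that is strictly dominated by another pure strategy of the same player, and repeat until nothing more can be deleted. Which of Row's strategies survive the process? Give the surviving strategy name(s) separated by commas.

Column's strategy R is strictly dominated by L (A: 2>-2, B: 3>-1, C: 4>-3) and is removed.
For Row, C strictly dominates B on the remaining columns (L: 7>1, M: 10>-2); eliminate B.
Among the remaining strategies, none is strictly dominated by another pure strategy of the same player, so the elimination stops.
Surviving strategies — Row: {A, C}; Column: {L, M}.

A, C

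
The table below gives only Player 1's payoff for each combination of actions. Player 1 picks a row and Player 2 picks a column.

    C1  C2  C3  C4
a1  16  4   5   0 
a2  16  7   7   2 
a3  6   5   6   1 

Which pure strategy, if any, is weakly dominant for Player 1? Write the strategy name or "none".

a2

a2 vs a1: C1: 16=16, C2: 7>4, C3: 7>5, C4: 2>0.
a2 vs a3: C1: 16>6, C2: 7>5, C3: 7>6, C4: 2>1.
a2 is at least as good as every other strategy against every opponent action, so it is weakly dominant.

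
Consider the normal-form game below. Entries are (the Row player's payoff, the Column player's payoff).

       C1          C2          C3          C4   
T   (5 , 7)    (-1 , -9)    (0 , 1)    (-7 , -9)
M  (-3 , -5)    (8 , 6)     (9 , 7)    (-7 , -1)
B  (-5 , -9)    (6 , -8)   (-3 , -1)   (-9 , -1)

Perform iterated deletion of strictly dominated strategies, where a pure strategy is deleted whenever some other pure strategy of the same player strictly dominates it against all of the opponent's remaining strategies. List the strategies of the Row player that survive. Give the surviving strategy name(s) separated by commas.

T, M

The Row player's strategy B is strictly dominated by M (C1: -3>-5, C2: 8>6, C3: 9>-3, C4: -7>-9) and is removed.
Column C2 is eliminated: C3 beats it against every remaining row (T: 1>-9, M: 7>6).
Column C4 is eliminated: C3 beats it against every remaining row (T: 1>-9, M: 7>-1).
Among the remaining strategies, none is strictly dominated by another pure strategy of the same player, so the elimination stops.
Surviving strategies — the Row player: {T, M}; the Column player: {C1, C3}.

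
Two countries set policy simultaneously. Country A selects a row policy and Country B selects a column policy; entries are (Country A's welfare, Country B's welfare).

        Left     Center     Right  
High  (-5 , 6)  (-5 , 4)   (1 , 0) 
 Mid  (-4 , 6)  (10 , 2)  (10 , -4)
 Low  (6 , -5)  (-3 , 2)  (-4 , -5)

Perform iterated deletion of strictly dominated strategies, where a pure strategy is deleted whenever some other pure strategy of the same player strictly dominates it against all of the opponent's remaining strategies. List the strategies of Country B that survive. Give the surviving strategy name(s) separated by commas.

Row High is eliminated: Mid beats it against every remaining column (Left: -4>-5, Center: 10>-5, Right: 10>1).
Column Right is eliminated: Center beats it against every remaining row (Mid: 2>-4, Low: 2>-5).
Among the remaining strategies, none is strictly dominated by another pure strategy of the same player, so the elimination stops.
Surviving strategies — Country A: {Mid, Low}; Country B: {Left, Center}.

Left, Center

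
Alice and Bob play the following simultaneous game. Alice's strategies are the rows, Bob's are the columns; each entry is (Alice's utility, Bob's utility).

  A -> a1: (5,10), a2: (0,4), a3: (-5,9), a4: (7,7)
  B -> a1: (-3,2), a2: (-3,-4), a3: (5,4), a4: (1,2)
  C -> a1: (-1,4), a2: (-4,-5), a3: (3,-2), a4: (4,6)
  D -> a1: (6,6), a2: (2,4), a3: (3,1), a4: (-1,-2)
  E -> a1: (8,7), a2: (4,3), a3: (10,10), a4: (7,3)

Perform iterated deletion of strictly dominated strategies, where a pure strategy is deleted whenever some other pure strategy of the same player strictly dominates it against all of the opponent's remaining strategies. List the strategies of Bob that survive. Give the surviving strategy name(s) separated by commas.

Row B is eliminated: E beats it against every remaining column (a1: 8>-3, a2: 4>-3, a3: 10>5, a4: 7>1).
Row C is eliminated: E beats it against every remaining column (a1: 8>-1, a2: 4>-4, a3: 10>3, a4: 7>4).
For Alice, E strictly dominates D on the remaining columns (a1: 8>6, a2: 4>2, a3: 10>3, a4: 7>-1); eliminate D.
Column a2 is eliminated: a1 beats it against every remaining row (A: 10>4, E: 7>3).
Bob's strategy a4 is strictly dominated by a1 (A: 10>7, E: 7>3) and is removed.
Row A is eliminated: E beats it against every remaining column (a1: 8>5, a3: 10>-5).
Column a1 is eliminated: a3 beats it against every remaining row (E: 10>7).
Among the remaining strategies, none is strictly dominated by another pure strategy of the same player, so the elimination stops.
Surviving strategies — Alice: {E}; Bob: {a3}.

a3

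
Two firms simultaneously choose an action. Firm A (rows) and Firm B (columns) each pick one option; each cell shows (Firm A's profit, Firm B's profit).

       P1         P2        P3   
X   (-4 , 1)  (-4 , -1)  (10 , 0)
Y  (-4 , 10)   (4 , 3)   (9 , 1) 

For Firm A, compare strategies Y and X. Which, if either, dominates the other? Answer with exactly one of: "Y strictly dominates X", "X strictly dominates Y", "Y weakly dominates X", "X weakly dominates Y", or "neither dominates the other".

Y's payoffs vs X's, by Firm B's action — P1: -4=-4, P2: 4>-4, P3: 9<10.
Y does better at P2 but worse at P3; neither strategy dominates the other.

neither dominates the other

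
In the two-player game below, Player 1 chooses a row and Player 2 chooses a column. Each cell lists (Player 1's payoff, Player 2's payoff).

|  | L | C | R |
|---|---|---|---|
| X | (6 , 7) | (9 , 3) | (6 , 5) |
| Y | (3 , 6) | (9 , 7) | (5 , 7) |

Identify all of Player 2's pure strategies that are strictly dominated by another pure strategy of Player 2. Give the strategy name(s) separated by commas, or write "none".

none

L: no other strategy beats it everywhere (C at X (7>3); R at X (7>5)).
C: no other strategy beats it everywhere (L at Y (7>6); R at Y (7=7)).
R: no other strategy beats it everywhere (L at Y (7>6); C at X (5>3)).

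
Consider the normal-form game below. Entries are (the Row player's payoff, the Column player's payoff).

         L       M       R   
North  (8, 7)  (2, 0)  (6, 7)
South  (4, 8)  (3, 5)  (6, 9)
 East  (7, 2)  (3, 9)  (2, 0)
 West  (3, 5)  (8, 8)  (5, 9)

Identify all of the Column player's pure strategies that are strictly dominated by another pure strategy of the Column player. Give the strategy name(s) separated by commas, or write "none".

L is not dominated — it holds its own against M at North (7>0); R at North (7=7).
M is not dominated — it holds its own against L at East (9>2); R at East (9>0).
Nothing dominates R: L at North (7=7); M at North (7>0).

none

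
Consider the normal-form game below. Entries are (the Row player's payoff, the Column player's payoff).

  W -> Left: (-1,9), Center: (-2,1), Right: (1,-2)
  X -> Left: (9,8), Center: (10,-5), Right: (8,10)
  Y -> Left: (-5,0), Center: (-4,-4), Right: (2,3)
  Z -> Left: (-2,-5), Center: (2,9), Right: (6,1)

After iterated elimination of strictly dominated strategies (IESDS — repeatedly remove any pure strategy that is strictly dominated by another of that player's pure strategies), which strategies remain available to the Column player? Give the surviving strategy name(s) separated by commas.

Right

Row W is eliminated: X beats it against every remaining column (Left: 9>-1, Center: 10>-2, Right: 8>1).
The Row player's strategy Y is strictly dominated by X (Left: 9>-5, Center: 10>-4, Right: 8>2) and is removed.
The Row player's strategy Z is strictly dominated by X (Left: 9>-2, Center: 10>2, Right: 8>6) and is removed.
Column Left is eliminated: Right beats it against every remaining row (X: 10>8).
Column Center is eliminated: Right beats it against every remaining row (X: 10>-5).
Among the remaining strategies, none is strictly dominated by another pure strategy of the same player, so the elimination stops.
Surviving strategies — the Row player: {X}; the Column player: {Right}.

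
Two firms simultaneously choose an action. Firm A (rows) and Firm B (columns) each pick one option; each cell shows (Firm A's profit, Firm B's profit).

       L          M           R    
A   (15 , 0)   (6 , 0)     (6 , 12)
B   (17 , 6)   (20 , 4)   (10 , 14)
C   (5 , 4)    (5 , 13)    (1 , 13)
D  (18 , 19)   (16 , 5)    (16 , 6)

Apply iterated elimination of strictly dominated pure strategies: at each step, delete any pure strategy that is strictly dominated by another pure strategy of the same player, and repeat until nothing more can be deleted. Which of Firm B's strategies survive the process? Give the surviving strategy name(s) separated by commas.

Firm A's strategy A is strictly dominated by B (L: 17>15, M: 20>6, R: 10>6) and is removed.
Firm A's strategy C is strictly dominated by B (L: 17>5, M: 20>5, R: 10>1) and is removed.
Firm B's strategy M is strictly dominated by L (B: 6>4, D: 19>5) and is removed.
For Firm A, D strictly dominates B on the remaining columns (L: 18>17, R: 16>10); eliminate B.
Firm B's strategy R is strictly dominated by L (D: 19>6) and is removed.
Among the remaining strategies, none is strictly dominated by another pure strategy of the same player, so the elimination stops.
Surviving strategies — Firm A: {D}; Firm B: {L}.

L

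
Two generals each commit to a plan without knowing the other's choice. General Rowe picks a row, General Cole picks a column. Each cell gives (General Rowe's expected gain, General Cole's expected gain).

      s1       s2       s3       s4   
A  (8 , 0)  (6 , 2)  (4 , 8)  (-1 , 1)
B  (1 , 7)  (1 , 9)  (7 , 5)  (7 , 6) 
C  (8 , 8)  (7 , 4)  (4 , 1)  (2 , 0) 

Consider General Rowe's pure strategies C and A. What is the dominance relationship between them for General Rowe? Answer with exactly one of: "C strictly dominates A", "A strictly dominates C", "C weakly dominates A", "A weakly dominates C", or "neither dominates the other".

C weakly dominates A

Compare C to A across each choice by General Cole: s1: 8=8, s2: 7>6, s3: 4=4, s4: 2>-1.
C is at least as good everywhere and strictly better somewhere (tied only at s1, s3), so C weakly but not strictly dominates A.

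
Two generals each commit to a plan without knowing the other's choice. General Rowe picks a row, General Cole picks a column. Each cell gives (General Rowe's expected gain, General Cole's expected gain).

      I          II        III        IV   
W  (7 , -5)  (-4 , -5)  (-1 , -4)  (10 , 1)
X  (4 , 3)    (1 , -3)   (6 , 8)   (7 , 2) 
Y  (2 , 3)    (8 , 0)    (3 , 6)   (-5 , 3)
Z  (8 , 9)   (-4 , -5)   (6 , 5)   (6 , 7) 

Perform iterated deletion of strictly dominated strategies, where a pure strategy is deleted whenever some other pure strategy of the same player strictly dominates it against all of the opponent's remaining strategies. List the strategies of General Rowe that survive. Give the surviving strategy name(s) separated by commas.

W, X, Z

For General Cole, III strictly dominates II on the remaining rows (W: -4>-5, X: 8>-3, Y: 6>0, Z: 5>-5); eliminate II.
General Rowe's strategy Y is strictly dominated by X (I: 4>2, III: 6>3, IV: 7>-5) and is removed.
Among the remaining strategies, none is strictly dominated by another pure strategy of the same player, so the elimination stops.
Surviving strategies — General Rowe: {W, X, Z}; General Cole: {I, III, IV}.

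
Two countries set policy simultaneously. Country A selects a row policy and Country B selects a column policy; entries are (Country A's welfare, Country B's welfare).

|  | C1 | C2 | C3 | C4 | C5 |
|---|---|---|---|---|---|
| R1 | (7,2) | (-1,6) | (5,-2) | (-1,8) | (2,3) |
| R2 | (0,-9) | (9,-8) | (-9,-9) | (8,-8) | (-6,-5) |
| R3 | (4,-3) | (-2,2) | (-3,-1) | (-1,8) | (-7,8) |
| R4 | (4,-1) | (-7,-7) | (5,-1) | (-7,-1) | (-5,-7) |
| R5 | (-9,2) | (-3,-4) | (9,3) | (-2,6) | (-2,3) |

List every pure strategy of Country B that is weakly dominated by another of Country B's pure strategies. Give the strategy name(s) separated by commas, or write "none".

C1, C2, C3

C1: dominated, since C4 does at least as well everywhere (R1: 8>2, R2: -8>-9, R3: 8>-3, R4: -1=-1, R5: 6>2).
C4 weakly dominates C2 — R1: 8>6, R2: -8=-8, R3: 8>2, R4: -1>-7, R5: 6>-4.
C3 is weakly dominated by C4 (R1: 8>-2, R2: -8>-9, R3: 8>-1, R4: -1=-1, R5: 6>3).
C4: no other strategy beats it everywhere (C1 at R1 (8>2); C2 at R1 (8>6); C3 at R1 (8>-2); C5 at R1 (8>3)).
C5: no other strategy beats it everywhere (C1 at R1 (3>2); C2 at R2 (-5>-8); C3 at R1 (3>-2); C4 at R2 (-5>-8)).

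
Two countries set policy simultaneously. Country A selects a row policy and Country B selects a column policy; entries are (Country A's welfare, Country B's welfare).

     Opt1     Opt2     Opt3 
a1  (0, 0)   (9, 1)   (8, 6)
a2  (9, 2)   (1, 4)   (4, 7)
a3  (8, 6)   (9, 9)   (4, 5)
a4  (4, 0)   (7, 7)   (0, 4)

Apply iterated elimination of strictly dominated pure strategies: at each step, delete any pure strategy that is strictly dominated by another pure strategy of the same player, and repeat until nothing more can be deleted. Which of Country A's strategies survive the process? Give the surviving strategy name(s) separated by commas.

a1, a3

Country A's strategy a4 is strictly dominated by a3 (Opt1: 8>4, Opt2: 9>7, Opt3: 4>0) and is removed.
Country B's strategy Opt1 is strictly dominated by Opt2 (a1: 1>0, a2: 4>2, a3: 9>6) and is removed.
For Country A, a1 strictly dominates a2 on the remaining columns (Opt2: 9>1, Opt3: 8>4); eliminate a2.
Among the remaining strategies, none is strictly dominated by another pure strategy of the same player, so the elimination stops.
Surviving strategies — Country A: {a1, a3}; Country B: {Opt2, Opt3}.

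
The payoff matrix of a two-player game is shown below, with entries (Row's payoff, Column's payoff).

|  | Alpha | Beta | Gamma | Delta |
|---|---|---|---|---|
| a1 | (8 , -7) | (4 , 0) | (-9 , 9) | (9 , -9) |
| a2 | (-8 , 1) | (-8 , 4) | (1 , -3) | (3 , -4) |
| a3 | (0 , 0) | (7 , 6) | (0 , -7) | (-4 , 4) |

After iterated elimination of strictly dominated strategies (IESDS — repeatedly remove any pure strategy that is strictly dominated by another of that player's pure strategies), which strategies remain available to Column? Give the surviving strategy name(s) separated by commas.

For Column, Beta strictly dominates Alpha on the remaining rows (a1: 0>-7, a2: 4>1, a3: 6>0); eliminate Alpha.
For Column, Beta strictly dominates Delta on the remaining rows (a1: 0>-9, a2: 4>-4, a3: 6>4); eliminate Delta.
For Row, a3 strictly dominates a1 on the remaining columns (Beta: 7>4, Gamma: 0>-9); eliminate a1.
For Column, Beta strictly dominates Gamma on the remaining rows (a2: 4>-3, a3: 6>-7); eliminate Gamma.
Row's strategy a2 is strictly dominated by a3 (Beta: 7>-8) and is removed.
Among the remaining strategies, none is strictly dominated by another pure strategy of the same player, so the elimination stops.
Surviving strategies — Row: {a3}; Column: {Beta}.

Beta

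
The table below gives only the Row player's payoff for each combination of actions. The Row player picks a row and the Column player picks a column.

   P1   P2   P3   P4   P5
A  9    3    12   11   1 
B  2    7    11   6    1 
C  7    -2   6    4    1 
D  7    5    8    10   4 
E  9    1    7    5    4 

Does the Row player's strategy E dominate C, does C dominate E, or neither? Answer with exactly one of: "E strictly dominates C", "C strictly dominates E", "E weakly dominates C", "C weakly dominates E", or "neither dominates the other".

Compare E to C across every action of the Column player: P1: 9>7, P2: 1>-2, P3: 7>6, P4: 5>4, P5: 4>1.
Every comparison favours E, so E strictly dominates C.

E strictly dominates C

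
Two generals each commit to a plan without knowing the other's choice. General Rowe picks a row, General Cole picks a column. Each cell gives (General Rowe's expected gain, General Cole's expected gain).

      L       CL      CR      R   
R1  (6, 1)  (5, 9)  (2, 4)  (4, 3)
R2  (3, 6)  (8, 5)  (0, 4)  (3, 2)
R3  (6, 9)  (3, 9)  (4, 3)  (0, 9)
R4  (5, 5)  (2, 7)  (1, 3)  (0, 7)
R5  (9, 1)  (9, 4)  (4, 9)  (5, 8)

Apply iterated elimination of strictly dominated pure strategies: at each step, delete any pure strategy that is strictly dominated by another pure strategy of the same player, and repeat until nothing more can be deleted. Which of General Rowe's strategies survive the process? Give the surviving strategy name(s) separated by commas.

R3, R5

Row R1 is eliminated: R5 beats it against every remaining column (L: 9>6, CL: 9>5, CR: 4>2, R: 5>4).
General Rowe's strategy R2 is strictly dominated by R5 (L: 9>3, CL: 9>8, CR: 4>0, R: 5>3) and is removed.
For General Rowe, R5 strictly dominates R4 on the remaining columns (L: 9>5, CL: 9>2, CR: 4>1, R: 5>0); eliminate R4.
Among the remaining strategies, none is strictly dominated by another pure strategy of the same player, so the elimination stops.
Surviving strategies — General Rowe: {R3, R5}; General Cole: {L, CL, CR, R}.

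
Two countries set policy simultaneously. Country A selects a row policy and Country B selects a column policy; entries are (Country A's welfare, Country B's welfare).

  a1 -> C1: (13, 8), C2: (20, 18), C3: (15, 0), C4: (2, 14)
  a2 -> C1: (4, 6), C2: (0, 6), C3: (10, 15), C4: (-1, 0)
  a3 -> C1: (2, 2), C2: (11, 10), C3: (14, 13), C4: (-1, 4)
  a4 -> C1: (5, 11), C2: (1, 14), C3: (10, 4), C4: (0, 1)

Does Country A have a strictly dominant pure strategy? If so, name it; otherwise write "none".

a1 vs a2: C1: 13>4, C2: 20>0, C3: 15>10, C4: 2>-1.
a1 vs a3: C1: 13>2, C2: 20>11, C3: 15>14, C4: 2>-1.
a1 vs a4: C1: 13>5, C2: 20>1, C3: 15>10, C4: 2>0.
a1 strictly beats every other strategy against every opponent action, so it is strictly dominant.

a1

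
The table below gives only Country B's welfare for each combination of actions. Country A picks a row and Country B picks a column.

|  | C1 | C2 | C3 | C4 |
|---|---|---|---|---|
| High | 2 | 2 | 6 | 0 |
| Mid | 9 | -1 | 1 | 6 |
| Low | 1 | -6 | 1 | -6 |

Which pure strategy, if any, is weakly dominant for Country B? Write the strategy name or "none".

none

C1 fails to dominate C3 at High (2<6).
C2 fails to dominate C1 at Mid (-1<9).
C3 fails to dominate C1 at Mid (1<9).
C4 fails to dominate C1 at High (0<2).
No single strategy dominates all the others.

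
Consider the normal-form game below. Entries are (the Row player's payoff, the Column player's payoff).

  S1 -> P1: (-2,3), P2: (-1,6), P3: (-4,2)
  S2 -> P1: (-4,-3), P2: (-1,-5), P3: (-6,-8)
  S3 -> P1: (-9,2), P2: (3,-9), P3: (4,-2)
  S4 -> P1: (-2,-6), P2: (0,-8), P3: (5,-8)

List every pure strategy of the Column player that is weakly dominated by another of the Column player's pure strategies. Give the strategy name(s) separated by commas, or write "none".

Nothing dominates P1: P2 at S2 (-3>-5); P3 at S1 (3>2).
P2 is not dominated — it holds its own against P1 at S1 (6>3); P3 at S1 (6>2).
P1 weakly dominates P3 — S1: 3>2, S2: -3>-8, S3: 2>-2, S4: -6>-8.

P3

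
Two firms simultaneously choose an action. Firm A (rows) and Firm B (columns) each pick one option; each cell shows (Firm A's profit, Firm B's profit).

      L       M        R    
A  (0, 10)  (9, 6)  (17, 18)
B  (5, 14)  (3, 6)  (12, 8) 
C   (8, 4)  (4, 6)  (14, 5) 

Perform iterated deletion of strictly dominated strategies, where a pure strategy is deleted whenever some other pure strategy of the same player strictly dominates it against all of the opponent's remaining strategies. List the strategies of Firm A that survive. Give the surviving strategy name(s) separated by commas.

A

Row B is eliminated: C beats it against every remaining column (L: 8>5, M: 4>3, R: 14>12).
For Firm B, R strictly dominates L on the remaining rows (A: 18>10, C: 5>4); eliminate L.
For Firm A, A strictly dominates C on the remaining columns (M: 9>4, R: 17>14); eliminate C.
Firm B's strategy M is strictly dominated by R (A: 18>6) and is removed.
Among the remaining strategies, none is strictly dominated by another pure strategy of the same player, so the elimination stops.
Surviving strategies — Firm A: {A}; Firm B: {R}.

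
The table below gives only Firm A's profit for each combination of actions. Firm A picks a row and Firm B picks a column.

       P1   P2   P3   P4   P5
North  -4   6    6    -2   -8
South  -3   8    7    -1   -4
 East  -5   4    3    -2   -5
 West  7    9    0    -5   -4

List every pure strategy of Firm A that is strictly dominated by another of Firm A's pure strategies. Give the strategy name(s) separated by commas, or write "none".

North is strictly dominated by South (P1: -3>-4, P2: 8>6, P3: 7>6, P4: -1>-2, P5: -4>-8).
South: no other strategy beats it everywhere (North at P1 (-3>-4); East at P1 (-3>-5); West at P3 (7>0)).
East: dominated, since South does at least as well everywhere (P1: -3>-5, P2: 8>4, P3: 7>3, P4: -1>-2, P5: -4>-5).
West: no other strategy beats it everywhere (North at P1 (7>-4); South at P1 (7>-3); East at P1 (7>-5)).

North, East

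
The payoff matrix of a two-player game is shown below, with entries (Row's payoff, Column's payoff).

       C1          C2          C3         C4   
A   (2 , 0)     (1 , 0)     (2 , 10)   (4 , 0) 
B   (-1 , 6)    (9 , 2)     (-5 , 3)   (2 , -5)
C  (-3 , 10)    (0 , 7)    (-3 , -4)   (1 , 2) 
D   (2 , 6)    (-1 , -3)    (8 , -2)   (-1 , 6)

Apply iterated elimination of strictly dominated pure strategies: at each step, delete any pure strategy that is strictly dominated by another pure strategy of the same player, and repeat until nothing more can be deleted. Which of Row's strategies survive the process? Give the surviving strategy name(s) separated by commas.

Row C is eliminated: A beats it against every remaining column (C1: 2>-3, C2: 1>0, C3: 2>-3, C4: 4>1).
For Column, C3 strictly dominates C2 on the remaining rows (A: 10>0, B: 3>2, D: -2>-3); eliminate C2.
Row's strategy B is strictly dominated by A (C1: 2>-1, C3: 2>-5, C4: 4>2) and is removed.
Among the remaining strategies, none is strictly dominated by another pure strategy of the same player, so the elimination stops.
Surviving strategies — Row: {A, D}; Column: {C1, C3, C4}.

A, D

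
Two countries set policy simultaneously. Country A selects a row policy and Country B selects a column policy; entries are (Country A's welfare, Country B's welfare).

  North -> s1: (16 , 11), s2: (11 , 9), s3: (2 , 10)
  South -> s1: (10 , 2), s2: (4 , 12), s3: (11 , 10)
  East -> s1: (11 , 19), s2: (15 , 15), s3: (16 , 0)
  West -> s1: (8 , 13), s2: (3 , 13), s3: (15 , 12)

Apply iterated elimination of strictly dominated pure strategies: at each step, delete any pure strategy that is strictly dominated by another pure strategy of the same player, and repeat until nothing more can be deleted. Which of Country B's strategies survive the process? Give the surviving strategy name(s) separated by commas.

s1

Country A's strategy South is strictly dominated by East (s1: 11>10, s2: 15>4, s3: 16>11) and is removed.
For Country A, East strictly dominates West on the remaining columns (s1: 11>8, s2: 15>3, s3: 16>15); eliminate West.
For Country B, s1 strictly dominates s2 on the remaining rows (North: 11>9, East: 19>15); eliminate s2.
For Country B, s1 strictly dominates s3 on the remaining rows (North: 11>10, East: 19>0); eliminate s3.
Country A's strategy East is strictly dominated by North (s1: 16>11) and is removed.
Among the remaining strategies, none is strictly dominated by another pure strategy of the same player, so the elimination stops.
Surviving strategies — Country A: {North}; Country B: {s1}.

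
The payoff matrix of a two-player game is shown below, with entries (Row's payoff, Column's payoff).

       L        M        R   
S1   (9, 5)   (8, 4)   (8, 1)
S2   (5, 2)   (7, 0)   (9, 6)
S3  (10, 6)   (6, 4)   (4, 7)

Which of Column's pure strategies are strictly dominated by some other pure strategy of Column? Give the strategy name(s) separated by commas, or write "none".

L: no other strategy beats it everywhere (M at S1 (5>4); R at S1 (5>1)).
M: dominated, since L does at least as well everywhere (S1: 5>4, S2: 2>0, S3: 6>4).
R is not dominated — it holds its own against L at S2 (6>2); M at S2 (6>0).

M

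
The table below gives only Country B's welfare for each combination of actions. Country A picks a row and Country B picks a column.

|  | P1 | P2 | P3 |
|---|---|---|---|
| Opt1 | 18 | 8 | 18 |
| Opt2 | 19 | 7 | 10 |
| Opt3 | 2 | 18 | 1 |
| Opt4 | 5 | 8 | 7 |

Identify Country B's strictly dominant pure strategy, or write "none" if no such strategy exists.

none

P1 fails to dominate P2 at Opt3 (2<18).
P2 fails to dominate P1 at Opt1 (8<18).
P3 fails to dominate P1 at Opt1 (18=18).
No single strategy dominates all the others.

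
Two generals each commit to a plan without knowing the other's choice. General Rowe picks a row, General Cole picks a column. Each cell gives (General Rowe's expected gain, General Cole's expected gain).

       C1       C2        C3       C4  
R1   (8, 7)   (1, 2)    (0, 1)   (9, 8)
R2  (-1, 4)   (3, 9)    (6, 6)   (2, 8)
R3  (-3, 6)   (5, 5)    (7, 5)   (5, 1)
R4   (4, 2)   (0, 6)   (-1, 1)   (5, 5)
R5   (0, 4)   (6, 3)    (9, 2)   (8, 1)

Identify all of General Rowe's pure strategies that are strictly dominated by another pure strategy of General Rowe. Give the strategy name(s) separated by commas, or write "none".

R1: no other strategy beats it everywhere (R2 at C1 (8>-1); R3 at C1 (8>-3); R4 at C1 (8>4); R5 at C1 (8>0)).
R5 strictly dominates R2 — C1: 0>-1, C2: 6>3, C3: 9>6, C4: 8>2.
R3 is strictly dominated by R5 (C1: 0>-3, C2: 6>5, C3: 9>7, C4: 8>5).
R4 is strictly dominated by R1 (C1: 8>4, C2: 1>0, C3: 0>-1, C4: 9>5).
R5 is not dominated — it holds its own against R1 at C2 (6>1); R2 at C1 (0>-1); R3 at C1 (0>-3); R4 at C2 (6>0).

R2, R3, R4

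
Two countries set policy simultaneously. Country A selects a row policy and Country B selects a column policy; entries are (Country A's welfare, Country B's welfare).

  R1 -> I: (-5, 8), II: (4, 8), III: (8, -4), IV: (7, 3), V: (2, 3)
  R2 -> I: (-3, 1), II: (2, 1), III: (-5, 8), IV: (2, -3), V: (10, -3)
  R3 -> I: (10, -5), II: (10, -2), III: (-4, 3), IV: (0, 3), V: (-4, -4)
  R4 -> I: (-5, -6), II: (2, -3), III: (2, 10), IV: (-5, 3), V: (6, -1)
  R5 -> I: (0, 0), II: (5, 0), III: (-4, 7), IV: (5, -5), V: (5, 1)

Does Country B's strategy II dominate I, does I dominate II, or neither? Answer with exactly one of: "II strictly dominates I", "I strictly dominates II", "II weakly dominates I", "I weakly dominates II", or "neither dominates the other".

II weakly dominates I

Compare II to I across each opponent action: R1: 8=8, R2: 1=1, R3: -2>-5, R4: -3>-6, R5: 0=0.
II is at least as good everywhere and strictly better somewhere (tied only at R1, R2, R5), so II weakly but not strictly dominates I.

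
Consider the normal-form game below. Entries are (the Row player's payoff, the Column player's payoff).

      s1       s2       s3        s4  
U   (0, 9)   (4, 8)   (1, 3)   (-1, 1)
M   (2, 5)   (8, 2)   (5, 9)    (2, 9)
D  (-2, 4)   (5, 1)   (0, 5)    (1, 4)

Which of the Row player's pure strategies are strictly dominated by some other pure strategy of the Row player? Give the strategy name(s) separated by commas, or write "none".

U, D

U: dominated, since M does at least as well everywhere (s1: 2>0, s2: 8>4, s3: 5>1, s4: 2>-1).
M is not dominated — it holds its own against U at s1 (2>0); D at s1 (2>-2).
D: dominated, since M does at least as well everywhere (s1: 2>-2, s2: 8>5, s3: 5>0, s4: 2>1).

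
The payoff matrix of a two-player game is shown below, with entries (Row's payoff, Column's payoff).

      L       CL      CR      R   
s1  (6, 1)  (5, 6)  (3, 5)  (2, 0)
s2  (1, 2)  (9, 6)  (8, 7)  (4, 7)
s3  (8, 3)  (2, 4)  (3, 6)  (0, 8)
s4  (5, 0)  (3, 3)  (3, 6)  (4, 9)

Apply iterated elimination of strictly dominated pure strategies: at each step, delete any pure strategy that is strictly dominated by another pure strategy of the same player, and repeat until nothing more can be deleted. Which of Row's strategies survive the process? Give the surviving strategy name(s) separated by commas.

For Column, CL strictly dominates L on the remaining rows (s1: 6>1, s2: 6>2, s3: 4>3, s4: 3>0); eliminate L.
For Row, s2 strictly dominates s1 on the remaining columns (CL: 9>5, CR: 8>3, R: 4>2); eliminate s1.
Row s3 is eliminated: s2 beats it against every remaining column (CL: 9>2, CR: 8>3, R: 4>0).
Column's strategy CL is strictly dominated by CR (s2: 7>6, s4: 6>3) and is removed.
Among the remaining strategies, none is strictly dominated by another pure strategy of the same player, so the elimination stops.
Surviving strategies — Row: {s2, s4}; Column: {CR, R}.

s2, s4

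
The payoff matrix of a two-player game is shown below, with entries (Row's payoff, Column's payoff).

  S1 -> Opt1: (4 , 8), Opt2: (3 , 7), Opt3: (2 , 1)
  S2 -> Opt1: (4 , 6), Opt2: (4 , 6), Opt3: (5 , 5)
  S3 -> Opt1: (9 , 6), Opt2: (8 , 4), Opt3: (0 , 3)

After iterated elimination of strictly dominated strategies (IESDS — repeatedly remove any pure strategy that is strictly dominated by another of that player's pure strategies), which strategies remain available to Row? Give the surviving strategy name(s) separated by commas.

Column's strategy Opt3 is strictly dominated by Opt1 (S1: 8>1, S2: 6>5, S3: 6>3) and is removed.
For Row, S3 strictly dominates S1 on the remaining columns (Opt1: 9>4, Opt2: 8>3); eliminate S1.
For Row, S3 strictly dominates S2 on the remaining columns (Opt1: 9>4, Opt2: 8>4); eliminate S2.
Column Opt2 is eliminated: Opt1 beats it against every remaining row (S3: 6>4).
Among the remaining strategies, none is strictly dominated by another pure strategy of the same player, so the elimination stops.
Surviving strategies — Row: {S3}; Column: {Opt1}.

S3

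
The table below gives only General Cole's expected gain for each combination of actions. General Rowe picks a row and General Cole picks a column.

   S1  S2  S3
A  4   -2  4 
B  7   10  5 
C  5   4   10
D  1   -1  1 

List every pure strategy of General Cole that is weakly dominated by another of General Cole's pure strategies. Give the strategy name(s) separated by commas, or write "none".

S1 is not dominated — it holds its own against S2 at A (4>-2); S3 at B (7>5).
Nothing dominates S2: S1 at B (10>7); S3 at B (10>5).
S3: no other strategy beats it everywhere (S1 at C (10>5); S2 at A (4>-2)).

none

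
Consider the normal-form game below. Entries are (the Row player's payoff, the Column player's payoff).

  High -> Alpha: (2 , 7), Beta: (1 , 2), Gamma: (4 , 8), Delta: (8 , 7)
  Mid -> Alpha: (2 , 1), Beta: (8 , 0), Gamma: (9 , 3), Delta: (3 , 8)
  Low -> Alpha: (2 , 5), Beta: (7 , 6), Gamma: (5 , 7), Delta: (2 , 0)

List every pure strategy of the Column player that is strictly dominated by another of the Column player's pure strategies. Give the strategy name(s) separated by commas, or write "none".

Alpha is strictly dominated by Gamma (High: 8>7, Mid: 3>1, Low: 7>5).
Beta: dominated, since Gamma does at least as well everywhere (High: 8>2, Mid: 3>0, Low: 7>6).
Gamma: no other strategy beats it everywhere (Alpha at High (8>7); Beta at High (8>2); Delta at High (8>7)).
Delta: no other strategy beats it everywhere (Alpha at High (7=7); Beta at High (7>2); Gamma at Mid (8>3)).

Alpha, Beta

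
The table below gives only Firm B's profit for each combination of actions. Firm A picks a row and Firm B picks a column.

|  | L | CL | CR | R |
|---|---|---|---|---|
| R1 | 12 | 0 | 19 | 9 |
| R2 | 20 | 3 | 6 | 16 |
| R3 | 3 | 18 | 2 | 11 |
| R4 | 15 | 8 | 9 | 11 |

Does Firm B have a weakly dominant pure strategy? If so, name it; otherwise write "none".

L fails to dominate CL at R3 (3<18).
CL fails to dominate L at R1 (0<12).
CR fails to dominate L at R2 (6<20).
R fails to dominate L at R1 (9<12).
No single strategy dominates all the others.

none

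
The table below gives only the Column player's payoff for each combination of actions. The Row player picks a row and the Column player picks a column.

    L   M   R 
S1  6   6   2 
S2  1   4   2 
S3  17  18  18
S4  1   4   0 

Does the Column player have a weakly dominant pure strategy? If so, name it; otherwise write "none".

M vs L: S1: 6=6, S2: 4>1, S3: 18>17, S4: 4>1.
M vs R: S1: 6>2, S2: 4>2, S3: 18=18, S4: 4>0.
M is at least as good as every other strategy against every opponent action, so it is weakly dominant.

M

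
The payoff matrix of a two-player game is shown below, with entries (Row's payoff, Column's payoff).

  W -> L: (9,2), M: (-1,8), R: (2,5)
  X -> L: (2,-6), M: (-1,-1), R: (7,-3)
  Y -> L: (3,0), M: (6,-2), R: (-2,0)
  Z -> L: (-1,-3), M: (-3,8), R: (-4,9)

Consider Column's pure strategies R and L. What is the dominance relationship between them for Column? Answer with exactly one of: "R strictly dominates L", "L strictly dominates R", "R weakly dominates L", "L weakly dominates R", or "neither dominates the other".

R weakly dominates L

R's payoffs vs L's, by Row's action — W: 5>2, X: -3>-6, Y: 0=0, Z: 9>-3.
R is at least as good everywhere and strictly better somewhere (tied only at Y), so R weakly but not strictly dominates L.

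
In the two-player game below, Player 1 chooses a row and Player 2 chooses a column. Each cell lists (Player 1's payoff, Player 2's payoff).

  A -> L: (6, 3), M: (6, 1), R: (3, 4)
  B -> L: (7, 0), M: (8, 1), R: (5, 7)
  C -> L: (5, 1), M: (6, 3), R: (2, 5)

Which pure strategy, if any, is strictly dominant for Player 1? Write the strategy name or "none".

B vs A: L: 7>6, M: 8>6, R: 5>3.
B vs C: L: 7>5, M: 8>6, R: 5>2.
B strictly beats every other strategy against every opponent action, so it is strictly dominant.

B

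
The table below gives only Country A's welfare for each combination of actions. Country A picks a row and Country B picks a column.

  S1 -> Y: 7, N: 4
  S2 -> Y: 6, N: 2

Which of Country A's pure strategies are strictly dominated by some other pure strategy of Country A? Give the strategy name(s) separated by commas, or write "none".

S1 is not dominated — it holds its own against S2 at Y (7>6).
S1 strictly dominates S2 — Y: 7>6, N: 4>2.

S2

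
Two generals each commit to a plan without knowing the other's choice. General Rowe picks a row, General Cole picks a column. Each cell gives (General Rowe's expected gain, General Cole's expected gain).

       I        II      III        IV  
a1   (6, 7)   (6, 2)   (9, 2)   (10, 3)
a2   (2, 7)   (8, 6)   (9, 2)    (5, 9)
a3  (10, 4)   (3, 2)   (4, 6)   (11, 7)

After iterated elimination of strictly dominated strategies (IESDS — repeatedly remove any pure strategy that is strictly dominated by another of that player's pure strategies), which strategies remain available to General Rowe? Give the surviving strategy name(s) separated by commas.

For General Cole, I strictly dominates II on the remaining rows (a1: 7>2, a2: 7>6, a3: 4>2); eliminate II.
General Cole's strategy III is strictly dominated by IV (a1: 3>2, a2: 9>2, a3: 7>6) and is removed.
General Rowe's strategy a1 is strictly dominated by a3 (I: 10>6, IV: 11>10) and is removed.
For General Rowe, a3 strictly dominates a2 on the remaining columns (I: 10>2, IV: 11>5); eliminate a2.
General Cole's strategy I is strictly dominated by IV (a3: 7>4) and is removed.
Among the remaining strategies, none is strictly dominated by another pure strategy of the same player, so the elimination stops.
Surviving strategies — General Rowe: {a3}; General Cole: {IV}.

a3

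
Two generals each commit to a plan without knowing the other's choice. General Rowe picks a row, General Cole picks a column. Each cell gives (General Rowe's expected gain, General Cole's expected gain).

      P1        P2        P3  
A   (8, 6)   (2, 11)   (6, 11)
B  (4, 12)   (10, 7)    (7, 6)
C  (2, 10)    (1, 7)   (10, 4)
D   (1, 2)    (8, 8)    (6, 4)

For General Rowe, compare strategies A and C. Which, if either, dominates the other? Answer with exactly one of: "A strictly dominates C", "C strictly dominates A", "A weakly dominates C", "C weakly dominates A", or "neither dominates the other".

neither dominates the other

A's payoffs vs C's, by General Cole's action — P1: 8>2, P2: 2>1, P3: 6<10.
A does better at P1, P2 but worse at P3; neither strategy dominates the other.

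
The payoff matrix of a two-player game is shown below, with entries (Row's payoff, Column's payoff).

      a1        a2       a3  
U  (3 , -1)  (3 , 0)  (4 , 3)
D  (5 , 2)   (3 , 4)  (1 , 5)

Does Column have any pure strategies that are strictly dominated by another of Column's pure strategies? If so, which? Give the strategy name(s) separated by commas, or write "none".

a1, a2

a1: dominated, since a2 does at least as well everywhere (U: 0>-1, D: 4>2).
a2 is strictly dominated by a3 (U: 3>0, D: 5>4).
Nothing dominates a3: a1 at U (3>-1); a2 at U (3>0).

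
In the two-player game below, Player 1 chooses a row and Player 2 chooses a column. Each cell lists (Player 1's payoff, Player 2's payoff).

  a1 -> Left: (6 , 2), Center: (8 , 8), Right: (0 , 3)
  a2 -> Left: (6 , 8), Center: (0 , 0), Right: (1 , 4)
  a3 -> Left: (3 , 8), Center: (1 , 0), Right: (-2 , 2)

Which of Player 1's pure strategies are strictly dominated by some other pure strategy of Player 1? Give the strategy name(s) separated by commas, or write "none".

a1: no other strategy beats it everywhere (a2 at Left (6=6); a3 at Left (6>3)).
a2: no other strategy beats it everywhere (a1 at Left (6=6); a3 at Left (6>3)).
a3: dominated, since a1 does at least as well everywhere (Left: 6>3, Center: 8>1, Right: 0>-2).

a3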